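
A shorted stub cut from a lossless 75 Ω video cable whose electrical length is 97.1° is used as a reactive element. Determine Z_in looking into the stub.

Z_in ≈ −j602 Ω

tan(βl) = -8.03
For a shorted stub, Z_in = jZ_0·tan(βl)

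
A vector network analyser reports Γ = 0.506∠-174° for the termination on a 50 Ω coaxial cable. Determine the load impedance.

Z_L ≈ 16.4 − j2.34 Ω

Z_L = Z_0·(1 + Γ)/(1 − Γ) = 50·(0.497 − j0.0529)/(1.5 + j0.0529)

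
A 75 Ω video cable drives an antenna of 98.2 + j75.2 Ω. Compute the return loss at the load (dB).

RL ≈ 7.6 dB

Γ = (23.2 + j75.2)/(173.2 + j75.2), |Γ| = 0.417
RL = −20·log₁₀|Γ| = −20·log₁₀(0.417)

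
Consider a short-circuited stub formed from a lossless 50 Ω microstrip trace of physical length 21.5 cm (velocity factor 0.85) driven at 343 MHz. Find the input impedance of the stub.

λ = v/f = 0.85·c / 343 MHz = 0.743 m
βl = 2π·l/λ = 2π × 0.289 = 104°
tan(βl) = -3.98
For a short-circuited stub, Z_in = jZ_0·tan(βl)

Z_in ≈ −j199 Ω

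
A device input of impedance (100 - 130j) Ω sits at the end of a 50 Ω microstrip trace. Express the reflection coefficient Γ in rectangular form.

Γ ≈ 0.619 − j0.33

Γ = (Z_L − Z_0)/(Z_L + Z_0) = (50 − j130)/(150 − j130)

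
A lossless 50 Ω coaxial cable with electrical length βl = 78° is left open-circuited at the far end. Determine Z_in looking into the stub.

tan(βl) = 4.7
For an open-circuited stub, Z_in = −jZ_0·cot(βl) = −jZ_0/tan(βl)

Z_in ≈ −j10.6 Ω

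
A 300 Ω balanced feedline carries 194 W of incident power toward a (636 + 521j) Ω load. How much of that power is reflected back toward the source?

P_reflected ≈ 65 W

|Γ| = |(336 + j521)/(936 + j521)| = 0.579
|Γ|² = 0.335
P_refl = |Γ|²·P_inc = 65 W, P_del = (1 − |Γ|²)·P_inc = 129 W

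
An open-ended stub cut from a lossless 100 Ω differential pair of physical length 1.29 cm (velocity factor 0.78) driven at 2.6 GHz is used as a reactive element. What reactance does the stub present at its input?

X_in ≈ -79.3 Ω (capacitive)

λ = v/f = 0.78·c / 2.6 GHz = 0.09 m
βl = 2π·l/λ = 2π × 0.143 = 51.6°
tan(βl) = 1.26
For an open-ended stub, Z_in = −jZ_0·cot(βl) = −jZ_0/tan(βl)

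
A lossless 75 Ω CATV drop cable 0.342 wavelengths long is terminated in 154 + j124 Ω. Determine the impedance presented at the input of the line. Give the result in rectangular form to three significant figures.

βl = 2π × 0.342 = 123°
tan(βl) = tan(123°) = -1.53
Z_in = Z_0·(Z_L + jZ_0·tanβl)/(Z_0 + jZ_L·tanβl)
     = 75·(154 + j9.04)/(265 − j236)

Z_in ≈ 23 + j23.1 Ω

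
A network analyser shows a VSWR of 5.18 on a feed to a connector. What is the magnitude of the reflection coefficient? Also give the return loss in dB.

|Γ| = (S − 1)/(S + 1) = (5.18 − 1)/(5.18 + 1) = 4.18/6.18
RL = −20·log₁₀|Γ| = −20·log₁₀(0.676)

|Γ| ≈ 0.676; return loss ≈ 3.4 dB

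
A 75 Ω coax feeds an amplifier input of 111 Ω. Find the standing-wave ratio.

VSWR ≈ 1.48

Γ = (111 − 75)/(111 + 75) = 0.194
VSWR = (1 + 0.194)/(1 − 0.194)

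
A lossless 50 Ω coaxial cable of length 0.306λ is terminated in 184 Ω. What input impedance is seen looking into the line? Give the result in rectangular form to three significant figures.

βl = 2π × 0.306 = 110°
tan(βl) = tan(110°) = -2.72
Z_in = Z_0·(Z_L + jZ_0·tanβl)/(Z_0 + jZ_L·tanβl)
     = 50·(184 − j136)/(50 − j501)

Z_in ≈ 15.3 + j16.8 Ω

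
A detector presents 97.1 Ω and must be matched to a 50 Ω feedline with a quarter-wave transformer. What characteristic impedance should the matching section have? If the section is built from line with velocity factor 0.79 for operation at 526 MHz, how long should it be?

Z_qwt = √(Z_0·R_L) = √(50 × 97.1) = √4855
λ = 0.79·c/f = 0.451 m, so l = λ/4 = 0.113 m

Z_qwt ≈ 69.7 Ω; length ≈ 11.3 cm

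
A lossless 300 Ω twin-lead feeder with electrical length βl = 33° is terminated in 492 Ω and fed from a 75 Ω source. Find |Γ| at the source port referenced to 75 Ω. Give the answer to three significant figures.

|Γ| ≈ 0.687

tan(βl) = 0.649
Z_in = Z_0·(Z_L + jZ_0·tanβl)/(Z_0 + jZ_L·tanβl) = 328 − j154 Ω
Γ_s = (Z_in − Z_s)/(Z_in + Z_s) = (253 − j154)/(403 − j154), |Γ_s| = 0.687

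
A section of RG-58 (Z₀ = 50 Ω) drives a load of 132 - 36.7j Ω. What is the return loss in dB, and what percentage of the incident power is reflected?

Γ = (82 − j36.7)/(182 − j36.7), |Γ| = 0.484
RL = −20·log₁₀(0.484) = 6.31 dB
P_refl/P_inc = |Γ|² = 0.234

RL ≈ 6.31 dB; 23.4% of incident power reflected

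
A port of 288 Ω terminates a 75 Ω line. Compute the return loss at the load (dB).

Γ = (288 − 75)/(288 + 75) = 0.587
RL = −20·log₁₀|Γ| = −20·log₁₀(0.587)

RL ≈ 4.63 dB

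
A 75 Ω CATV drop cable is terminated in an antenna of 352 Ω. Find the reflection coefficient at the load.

Γ = (Z_L − Z_0)/(Z_L + Z_0) = (352 − 75)/(352 + 75) = 277/427

Γ = 0.649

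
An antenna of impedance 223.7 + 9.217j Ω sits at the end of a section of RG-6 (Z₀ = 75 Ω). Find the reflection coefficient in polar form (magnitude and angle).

Γ ≈ 0.499 ∠ 1.78°

Γ = (Z_L − Z_0)/(Z_L + Z_0) = (148.7 + j9.217)/(298.7 + j9.217)
|Γ| = 149/299 = 0.499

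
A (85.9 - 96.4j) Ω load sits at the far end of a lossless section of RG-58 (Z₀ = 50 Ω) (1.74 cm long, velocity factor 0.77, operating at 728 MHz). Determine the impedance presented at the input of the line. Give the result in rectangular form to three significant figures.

λ = v/f = 0.77·c / 728 MHz = 0.317 m
βl = 2π·l/λ = 2π × 0.0548 = 19.7°
tan(βl) = tan(19.7°) = 0.359
Z_in = Z_0·(Z_L + jZ_0·tanβl)/(Z_0 + jZ_L·tanβl)
     = 50·(85.9 − j78.5)/(84.6 + j30.8)

Z_in ≈ 29.9 − j57.3 Ω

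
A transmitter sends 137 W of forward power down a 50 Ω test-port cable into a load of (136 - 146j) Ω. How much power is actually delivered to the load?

|Γ| = |(86 − j146)/(186 − j146)| = 0.717
|Γ|² = 0.514
P_refl = |Γ|²·P_inc = 70.4 W, P_del = (1 − |Γ|²)·P_inc = 66.6 W

P_delivered ≈ 66.6 W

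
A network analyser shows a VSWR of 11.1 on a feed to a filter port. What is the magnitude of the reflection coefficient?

|Γ| = (S − 1)/(S + 1) = (11.1 − 1)/(11.1 + 1) = 10.1/12.1

|Γ| ≈ 0.835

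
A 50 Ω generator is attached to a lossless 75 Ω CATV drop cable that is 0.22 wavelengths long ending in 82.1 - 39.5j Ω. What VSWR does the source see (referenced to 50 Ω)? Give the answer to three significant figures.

βl = 2π × 0.22 = 79.2°
tan(βl) = 5.24
Z_in = Z_0·(Z_L + jZ_0·tanβl)/(Z_0 + jZ_L·tanβl) = 49.7 + j18.2 Ω
Γ_s = (Z_in − Z_s)/(Z_in + Z_s) = (-0.328 + j18.2)/(99.7 + j18.2), |Γ_s| = 0.18
VSWR = (1 + |Γ_s|)/(1 − |Γ_s|)

VSWR ≈ 1.44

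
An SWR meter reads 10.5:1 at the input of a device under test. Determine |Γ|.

|Γ| = (S − 1)/(S + 1) = (10.5 − 1)/(10.5 + 1) = 9.5/11.5

|Γ| ≈ 0.826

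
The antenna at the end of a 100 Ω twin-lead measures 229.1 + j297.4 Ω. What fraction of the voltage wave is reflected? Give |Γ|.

|Γ| ≈ 0.731

Γ = (Z_L − Z_0)/(Z_L + Z_0) = (129.1 + j297.4)/(329.1 + j297.4)
|Γ| = 324/444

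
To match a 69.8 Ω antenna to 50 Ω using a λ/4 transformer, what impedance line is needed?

Z_qwt ≈ 59.1 Ω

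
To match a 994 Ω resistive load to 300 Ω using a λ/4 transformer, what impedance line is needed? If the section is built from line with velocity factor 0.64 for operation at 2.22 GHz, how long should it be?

Z_qwt ≈ 546 Ω; length ≈ 2.16 cm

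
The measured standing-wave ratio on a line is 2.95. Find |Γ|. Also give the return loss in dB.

|Γ| ≈ 0.494; return loss ≈ 6.13 dB

|Γ| = (S − 1)/(S + 1) = (2.95 − 1)/(2.95 + 1) = 1.95/3.95
RL = −20·log₁₀|Γ| = −20·log₁₀(0.494)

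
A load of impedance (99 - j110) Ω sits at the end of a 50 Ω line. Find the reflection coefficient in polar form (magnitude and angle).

Γ ≈ 0.65 ∠ -29.6°

Γ = (Z_L − Z_0)/(Z_L + Z_0) = (49 − j110)/(149 − j110)
|Γ| = 120/185 = 0.65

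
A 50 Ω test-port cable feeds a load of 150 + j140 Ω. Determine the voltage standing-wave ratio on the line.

VSWR ≈ 5.77

Γ = (Z_L − Z_0)/(Z_L + Z_0) = (100 + j140)/(200 + j140)
|Γ| = 172/244 = 0.705
VSWR = (1 + |Γ|)/(1 − |Γ|) = 1.7/0.295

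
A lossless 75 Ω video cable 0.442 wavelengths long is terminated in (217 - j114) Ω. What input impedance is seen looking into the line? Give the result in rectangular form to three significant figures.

βl = 2π × 0.442 = 159°
tan(βl) = tan(159°) = -0.381
Z_in = Z_0·(Z_L + jZ_0·tanβl)/(Z_0 + jZ_L·tanβl)
     = 75·(217 − j143)/(31.5 − j82.8)

Z_in ≈ 178 + j129 Ω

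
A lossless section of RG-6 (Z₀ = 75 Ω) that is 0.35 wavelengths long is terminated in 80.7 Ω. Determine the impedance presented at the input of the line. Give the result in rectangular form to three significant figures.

βl = 2π × 0.35 = 126°
tan(βl) = tan(126°) = -1.38
Z_in = Z_0·(Z_L + jZ_0·tanβl)/(Z_0 + jZ_L·tanβl)
     = 75·(80.7 − j103)/(75 − j111)

Z_in ≈ 73.1 + j5.1 Ω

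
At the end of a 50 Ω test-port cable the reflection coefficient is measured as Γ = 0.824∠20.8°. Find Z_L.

Z_L ≈ 116 + j211 Ω

Z_L = Z_0·(1 + Γ)/(1 − Γ) = 50·(1.77 + j0.293)/(0.23 − j0.293)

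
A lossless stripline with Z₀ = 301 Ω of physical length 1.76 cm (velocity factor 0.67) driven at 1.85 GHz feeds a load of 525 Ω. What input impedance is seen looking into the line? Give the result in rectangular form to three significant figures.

λ = v/f = 0.67·c / 1.85 GHz = 0.109 m
βl = 2π·l/λ = 2π × 0.162 = 58.3°
tan(βl) = tan(58.3°) = 1.62
Z_in = Z_0·(Z_L + jZ_0·tanβl)/(Z_0 + jZ_L·tanβl)
     = 301·(525 + j488)/(301 + j851)

Z_in ≈ 212 − j111 Ω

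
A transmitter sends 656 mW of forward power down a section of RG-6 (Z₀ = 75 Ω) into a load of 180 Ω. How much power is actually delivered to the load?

Γ = (180 − 75)/(180 + 75) = 0.412
|Γ|² = 0.17
P_refl = |Γ|²·P_inc = 111 mW, P_del = (1 − |Γ|²)·P_inc = 545 mW

P_delivered ≈ 545 mW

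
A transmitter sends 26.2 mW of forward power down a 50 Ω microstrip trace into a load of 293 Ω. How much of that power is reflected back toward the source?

Γ = (293 − 50)/(293 + 50) = 0.708
|Γ|² = 0.502
P_refl = |Γ|²·P_inc = 13.1 mW, P_del = (1 − |Γ|²)·P_inc = 13.1 mW

P_reflected ≈ 13.1 mW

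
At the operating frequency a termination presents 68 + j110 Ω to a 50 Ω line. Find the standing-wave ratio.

VSWR ≈ 5.47

Γ = (Z_L − Z_0)/(Z_L + Z_0) = (18 + j110)/(118 + j110)
|Γ| = 111/161 = 0.691
VSWR = (1 + |Γ|)/(1 − |Γ|) = 1.69/0.309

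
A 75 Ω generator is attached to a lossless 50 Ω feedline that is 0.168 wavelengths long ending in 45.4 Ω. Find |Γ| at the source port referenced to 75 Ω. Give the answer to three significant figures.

|Γ| ≈ 0.181

βl = 2π × 0.168 = 60.5°
tan(βl) = 1.77
Z_in = Z_0·(Z_L + jZ_0·tanβl)/(Z_0 + jZ_L·tanβl) = 52.4 + j4.34 Ω
Γ_s = (Z_in − Z_s)/(Z_in + Z_s) = (-22.6 + j4.34)/(127 + j4.34), |Γ_s| = 0.181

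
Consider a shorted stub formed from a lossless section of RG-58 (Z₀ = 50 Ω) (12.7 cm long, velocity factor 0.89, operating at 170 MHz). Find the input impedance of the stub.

λ = v/f = 0.89·c / 170 MHz = 1.57 m
βl = 2π·l/λ = 2π × 0.0809 = 29.1°
tan(βl) = 0.557
For a shorted stub, Z_in = jZ_0·tan(βl)

Z_in ≈ +j27.8 Ω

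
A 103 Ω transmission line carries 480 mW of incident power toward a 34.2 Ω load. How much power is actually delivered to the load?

Γ = (34.2 − 103)/(34.2 + 103) = -0.501
|Γ|² = 0.251
P_refl = |Γ|²·P_inc = 121 mW, P_del = (1 − |Γ|²)·P_inc = 359 mW

P_delivered ≈ 359 mW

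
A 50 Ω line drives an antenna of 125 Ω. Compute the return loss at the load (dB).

Γ = (125 − 50)/(125 + 50) = 0.429
RL = −20·log₁₀|Γ| = −20·log₁₀(0.429)

RL ≈ 7.36 dB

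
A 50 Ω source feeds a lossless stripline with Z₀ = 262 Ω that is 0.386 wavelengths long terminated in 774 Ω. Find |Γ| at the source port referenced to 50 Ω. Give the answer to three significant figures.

βl = 2π × 0.386 = 139°
tan(βl) = -0.871
Z_in = Z_0·(Z_L + jZ_0·tanβl)/(Z_0 + jZ_L·tanβl) = 179 + j231 Ω
Γ_s = (Z_in − Z_s)/(Z_in + Z_s) = (129 + j231)/(229 + j231), |Γ_s| = 0.814

|Γ| ≈ 0.814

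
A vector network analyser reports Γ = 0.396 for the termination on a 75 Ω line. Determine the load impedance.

Z_L ≈ 173 Ω

Z_L = Z_0·(1 + Γ)/(1 − Γ) = 75·(1.4)/(0.604)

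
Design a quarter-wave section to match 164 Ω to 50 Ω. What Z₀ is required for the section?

Z_qwt ≈ 90.6 Ω

Z_qwt = √(Z_0·R_L) = √(50 × 164) = √8200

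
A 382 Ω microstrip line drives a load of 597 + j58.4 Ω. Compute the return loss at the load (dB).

Γ = (215 + j58.4)/(979 + j58.4), |Γ| = 0.227
RL = −20·log₁₀|Γ| = −20·log₁₀(0.227)

RL ≈ 12.9 dB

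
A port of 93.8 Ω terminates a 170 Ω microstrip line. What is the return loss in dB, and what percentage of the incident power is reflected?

RL ≈ 10.8 dB; 8.34% of incident power reflected

Γ = (93.8 − 170)/(93.8 + 170) = -0.289
RL = −20·log₁₀(0.289) = 10.8 dB
P_refl/P_inc = |Γ|² = 0.0834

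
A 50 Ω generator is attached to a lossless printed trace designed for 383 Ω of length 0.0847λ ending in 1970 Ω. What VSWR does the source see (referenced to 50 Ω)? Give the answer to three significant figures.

VSWR ≈ 29.8

βl = 2π × 0.0847 = 30.5°
tan(βl) = 0.589
Z_in = Z_0·(Z_L + jZ_0·tanβl)/(Z_0 + jZ_L·tanβl) = 261 − j564 Ω
Γ_s = (Z_in − Z_s)/(Z_in + Z_s) = (211 − j564)/(311 − j564), |Γ_s| = 0.935
VSWR = (1 + |Γ_s|)/(1 − |Γ_s|)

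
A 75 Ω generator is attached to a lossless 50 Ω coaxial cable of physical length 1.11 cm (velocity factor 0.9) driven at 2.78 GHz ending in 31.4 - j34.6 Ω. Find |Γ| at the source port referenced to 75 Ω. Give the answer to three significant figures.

λ = v/f = 0.9·c / 2.78 GHz = 0.0971 m
βl = 2π·l/λ = 2π × 0.114 = 41.1°
tan(βl) = 0.874
Z_in = Z_0·(Z_L + jZ_0·tanβl)/(Z_0 + jZ_L·tanβl) = 19.3 − j0.922 Ω
Γ_s = (Z_in − Z_s)/(Z_in + Z_s) = (-55.7 − j0.922)/(94.3 − j0.922), |Γ_s| = 0.592

|Γ| ≈ 0.592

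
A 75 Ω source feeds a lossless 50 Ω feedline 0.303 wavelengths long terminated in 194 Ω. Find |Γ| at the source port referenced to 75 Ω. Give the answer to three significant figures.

|Γ| ≈ 0.692

βl = 2π × 0.303 = 109°
tan(βl) = -2.89
Z_in = Z_0·(Z_L + jZ_0·tanβl)/(Z_0 + jZ_L·tanβl) = 14.3 + j16 Ω
Γ_s = (Z_in − Z_s)/(Z_in + Z_s) = (-60.7 + j16)/(89.3 + j16), |Γ_s| = 0.692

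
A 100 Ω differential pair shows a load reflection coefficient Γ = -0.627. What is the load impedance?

Z_L ≈ 22.9 Ω

Z_L = Z_0·(1 + Γ)/(1 − Γ) = 100·(0.373)/(1.63)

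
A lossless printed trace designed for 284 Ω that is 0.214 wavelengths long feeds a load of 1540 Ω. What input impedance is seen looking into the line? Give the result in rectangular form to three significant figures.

βl = 2π × 0.214 = 77°
tan(βl) = tan(77°) = 4.35
Z_in = Z_0·(Z_L + jZ_0·tanβl)/(Z_0 + jZ_L·tanβl)
     = 284·(1540 + j1230)/(284 + j6690)

Z_in ≈ 55 − j63 Ω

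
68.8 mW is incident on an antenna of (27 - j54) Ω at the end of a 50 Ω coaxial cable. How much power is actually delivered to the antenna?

|Γ| = |(-23 − j54)/(77 − j54)| = 0.624
|Γ|² = 0.389
P_refl = |Γ|²·P_inc = 26.8 mW, P_del = (1 − |Γ|²)·P_inc = 42 mW

P_delivered ≈ 42 mW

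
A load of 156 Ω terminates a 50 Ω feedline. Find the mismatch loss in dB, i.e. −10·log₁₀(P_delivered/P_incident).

mismatch loss ≈ 1.34 dB

Γ = (156 − 50)/(156 + 50) = 0.515
|Γ|² = 0.265, so P_del/P_inc = 1 − |Γ|² = 0.735
ML = −10·log₁₀(1 − |Γ|²)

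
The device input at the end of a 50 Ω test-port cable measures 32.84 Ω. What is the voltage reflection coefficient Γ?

Γ = (Z_L − Z_0)/(Z_L + Z_0) = (32.84 − 50)/(32.84 + 50) = -17.16/82.84

Γ = -0.207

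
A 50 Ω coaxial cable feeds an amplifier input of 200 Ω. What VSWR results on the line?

For a purely resistive load, VSWR = R_L/Z_0 or Z_0/R_L (whichever > 1) = 200/50

VSWR ≈ 4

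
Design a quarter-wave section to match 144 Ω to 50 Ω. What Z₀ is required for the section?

Z_qwt ≈ 84.9 Ω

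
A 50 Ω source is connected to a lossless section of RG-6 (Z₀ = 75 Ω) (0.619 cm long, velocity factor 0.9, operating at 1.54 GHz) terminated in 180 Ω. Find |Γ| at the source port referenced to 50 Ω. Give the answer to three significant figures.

λ = v/f = 0.9·c / 1.54 GHz = 0.175 m
βl = 2π·l/λ = 2π × 0.0353 = 12.7°
tan(βl) = 0.226
Z_in = Z_0·(Z_L + jZ_0·tanβl)/(Z_0 + jZ_L·tanβl) = 146 − j62.3 Ω
Γ_s = (Z_in − Z_s)/(Z_in + Z_s) = (96.3 − j62.3)/(196 − j62.3), |Γ_s| = 0.557

|Γ| ≈ 0.557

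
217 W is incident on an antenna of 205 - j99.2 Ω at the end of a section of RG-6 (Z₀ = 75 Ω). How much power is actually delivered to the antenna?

P_delivered ≈ 151 W

|Γ| = |(130 − j99.2)/(280 − j99.2)| = 0.55
|Γ|² = 0.303
P_refl = |Γ|²·P_inc = 65.8 W, P_del = (1 − |Γ|²)·P_inc = 151 W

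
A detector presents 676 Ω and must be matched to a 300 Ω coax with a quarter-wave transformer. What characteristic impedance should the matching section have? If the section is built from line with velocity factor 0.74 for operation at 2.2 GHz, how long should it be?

Z_qwt ≈ 450 Ω; length ≈ 2.52 cm

Z_qwt = √(Z_0·R_L) = √(300 × 676) = √202800
λ = 0.74·c/f = 0.101 m, so l = λ/4 = 0.0252 m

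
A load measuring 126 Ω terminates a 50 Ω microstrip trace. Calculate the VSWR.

VSWR ≈ 2.52

For a purely resistive load, VSWR = R_L/Z_0 or Z_0/R_L (whichever > 1) = 126/50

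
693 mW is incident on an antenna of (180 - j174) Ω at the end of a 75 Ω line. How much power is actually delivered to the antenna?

P_delivered ≈ 393 mW

|Γ| = |(105 − j174)/(255 − j174)| = 0.658
|Γ|² = 0.433
P_refl = |Γ|²·P_inc = 300 mW, P_del = (1 − |Γ|²)·P_inc = 393 mW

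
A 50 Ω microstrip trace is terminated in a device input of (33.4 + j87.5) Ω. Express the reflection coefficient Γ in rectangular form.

Γ = (Z_L − Z_0)/(Z_L + Z_0) = (-16.6 + j87.5)/(83.4 + j87.5)

Γ ≈ 0.429 + j0.599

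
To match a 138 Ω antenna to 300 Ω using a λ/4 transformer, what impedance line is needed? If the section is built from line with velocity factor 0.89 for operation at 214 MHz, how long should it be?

Z_qwt = √(Z_0·R_L) = √(300 × 138) = √41400
λ = 0.89·c/f = 1.25 m, so l = λ/4 = 0.312 m

Z_qwt ≈ 203 Ω; length ≈ 31.2 cm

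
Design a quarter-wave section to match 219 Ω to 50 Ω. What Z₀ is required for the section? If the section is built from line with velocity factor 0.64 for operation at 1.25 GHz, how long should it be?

Z_qwt ≈ 105 Ω; length ≈ 3.84 cm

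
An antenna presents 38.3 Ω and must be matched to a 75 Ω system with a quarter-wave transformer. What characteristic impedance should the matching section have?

Z_qwt ≈ 53.6 Ω

Z_qwt = √(Z_0·R_L) = √(75 × 38.3) = √2872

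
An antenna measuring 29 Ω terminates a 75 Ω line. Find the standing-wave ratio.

Γ = (29 − 75)/(29 + 75) = -0.442
VSWR = (1 + 0.442)/(1 − 0.442)

VSWR ≈ 2.59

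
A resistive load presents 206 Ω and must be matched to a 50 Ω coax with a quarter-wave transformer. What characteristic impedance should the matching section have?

Z_qwt ≈ 101 Ω

Z_qwt = √(Z_0·R_L) = √(50 × 206) = √10300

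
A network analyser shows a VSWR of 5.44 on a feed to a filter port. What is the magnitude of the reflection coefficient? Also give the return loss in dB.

|Γ| = (S − 1)/(S + 1) = (5.44 − 1)/(5.44 + 1) = 4.44/6.44
RL = −20·log₁₀|Γ| = −20·log₁₀(0.689)

|Γ| ≈ 0.689; return loss ≈ 3.23 dB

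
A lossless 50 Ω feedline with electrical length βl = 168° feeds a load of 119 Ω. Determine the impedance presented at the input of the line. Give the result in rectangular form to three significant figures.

Z_in ≈ 99 + j39.5 Ω

tan(βl) = tan(168°) = -0.213
Z_in = Z_0·(Z_L + jZ_0·tanβl)/(Z_0 + jZ_L·tanβl)
     = 50·(119 − j10.6)/(50 − j25.3)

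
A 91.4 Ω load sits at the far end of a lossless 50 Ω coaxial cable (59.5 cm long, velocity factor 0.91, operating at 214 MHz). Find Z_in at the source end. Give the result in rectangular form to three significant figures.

Z_in ≈ 82.9 + j21.7 Ω

λ = v/f = 0.91·c / 214 MHz = 1.28 m
βl = 2π·l/λ = 2π × 0.466 = 168°
tan(βl) = tan(168°) = -0.214
Z_in = Z_0·(Z_L + jZ_0·tanβl)/(Z_0 + jZ_L·tanβl)
     = 50·(91.4 − j10.7)/(50 − j19.6)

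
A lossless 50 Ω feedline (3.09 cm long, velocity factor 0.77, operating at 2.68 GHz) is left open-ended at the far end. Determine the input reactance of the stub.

λ = v/f = 0.77·c / 2.68 GHz = 0.0862 m
βl = 2π·l/λ = 2π × 0.358 = 129°
tan(βl) = -1.23
For an open-ended stub, Z_in = −jZ_0·cot(βl) = −jZ_0/tan(βl)

X_in ≈ 40.6 Ω (inductive)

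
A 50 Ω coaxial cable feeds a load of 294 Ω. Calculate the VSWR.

Γ = (294 − 50)/(294 + 50) = 0.709
VSWR = (1 + 0.709)/(1 − 0.709)

VSWR ≈ 5.88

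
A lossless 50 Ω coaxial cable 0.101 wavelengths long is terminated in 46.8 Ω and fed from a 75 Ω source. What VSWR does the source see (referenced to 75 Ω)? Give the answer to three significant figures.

VSWR ≈ 1.54

βl = 2π × 0.101 = 36.4°
tan(βl) = 0.736
Z_in = Z_0·(Z_L + jZ_0·tanβl)/(Z_0 + jZ_L·tanβl) = 48.9 + j3.09 Ω
Γ_s = (Z_in − Z_s)/(Z_in + Z_s) = (-26.1 + j3.09)/(124 + j3.09), |Γ_s| = 0.212
VSWR = (1 + |Γ_s|)/(1 − |Γ_s|)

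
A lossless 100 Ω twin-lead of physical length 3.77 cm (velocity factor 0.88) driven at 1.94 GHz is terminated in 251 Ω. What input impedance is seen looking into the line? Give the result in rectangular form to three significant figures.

λ = v/f = 0.88·c / 1.94 GHz = 0.136 m
βl = 2π·l/λ = 2π × 0.277 = 99.7°
tan(βl) = tan(99.7°) = -5.83
Z_in = Z_0·(Z_L + jZ_0·tanβl)/(Z_0 + jZ_L·tanβl)
     = 100·(251 − j583)/(100 − j1460)

Z_in ≈ 40.8 + j14.4 Ω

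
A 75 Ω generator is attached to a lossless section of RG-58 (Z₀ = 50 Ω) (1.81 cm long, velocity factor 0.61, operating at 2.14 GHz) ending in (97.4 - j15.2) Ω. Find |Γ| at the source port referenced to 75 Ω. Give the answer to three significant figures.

λ = v/f = 0.61·c / 2.14 GHz = 0.0855 m
βl = 2π·l/λ = 2π × 0.212 = 76.2°
tan(βl) = 4.07
Z_in = Z_0·(Z_L + jZ_0·tanβl)/(Z_0 + jZ_L·tanβl) = 25.2 − j5.17 Ω
Γ_s = (Z_in − Z_s)/(Z_in + Z_s) = (-49.8 − j5.17)/(100 − j5.17), |Γ_s| = 0.499

|Γ| ≈ 0.499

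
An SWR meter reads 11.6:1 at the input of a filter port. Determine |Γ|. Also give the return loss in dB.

|Γ| ≈ 0.841; return loss ≈ 1.5 dB

|Γ| = (S − 1)/(S + 1) = (11.6 − 1)/(11.6 + 1) = 10.6/12.6
RL = −20·log₁₀|Γ| = −20·log₁₀(0.841)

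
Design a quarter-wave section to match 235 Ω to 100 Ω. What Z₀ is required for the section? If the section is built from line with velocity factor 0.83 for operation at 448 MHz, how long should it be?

Z_qwt ≈ 153 Ω; length ≈ 13.9 cm

Z_qwt = √(Z_0·R_L) = √(100 × 235) = √23500
λ = 0.83·c/f = 0.556 m, so l = λ/4 = 0.139 m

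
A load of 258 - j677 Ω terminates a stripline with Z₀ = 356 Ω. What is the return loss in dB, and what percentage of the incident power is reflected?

Γ = (-98 − j677)/(614 − j677), |Γ| = 0.748
RL = −20·log₁₀(0.748) = 2.52 dB
P_refl/P_inc = |Γ|² = 0.56

RL ≈ 2.52 dB; 56% of incident power reflected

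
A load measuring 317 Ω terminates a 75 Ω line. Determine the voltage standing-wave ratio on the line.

Γ = (317 − 75)/(317 + 75) = 0.617
VSWR = (1 + 0.617)/(1 − 0.617)

VSWR ≈ 4.23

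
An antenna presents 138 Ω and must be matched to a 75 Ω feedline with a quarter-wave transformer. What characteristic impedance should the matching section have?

Z_qwt = √(Z_0·R_L) = √(75 × 138) = √10350

Z_qwt ≈ 102 Ω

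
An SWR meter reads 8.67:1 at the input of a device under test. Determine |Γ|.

|Γ| = (S − 1)/(S + 1) = (8.67 − 1)/(8.67 + 1) = 7.67/9.67

|Γ| ≈ 0.793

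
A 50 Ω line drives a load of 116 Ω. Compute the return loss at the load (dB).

RL ≈ 8.01 dB

Γ = (116 − 50)/(116 + 50) = 0.398
RL = −20·log₁₀|Γ| = −20·log₁₀(0.398)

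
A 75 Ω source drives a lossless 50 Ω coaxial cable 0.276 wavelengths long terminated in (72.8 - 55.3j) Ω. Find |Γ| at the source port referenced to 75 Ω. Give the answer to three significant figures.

|Γ| ≈ 0.542

βl = 2π × 0.276 = 99.4°
tan(βl) = -6.07
Z_in = Z_0·(Z_L + jZ_0·tanβl)/(Z_0 + jZ_L·tanβl) = 24.9 + j24.3 Ω
Γ_s = (Z_in − Z_s)/(Z_in + Z_s) = (-50.1 + j24.3)/(99.9 + j24.3), |Γ_s| = 0.542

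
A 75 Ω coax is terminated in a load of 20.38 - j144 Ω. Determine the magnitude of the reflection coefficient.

Γ = (Z_L − Z_0)/(Z_L + Z_0) = (-54.62 − j144)/(95.38 − j144)
|Γ| = 154/173

|Γ| ≈ 0.892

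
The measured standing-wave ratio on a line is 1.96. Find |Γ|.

|Γ| ≈ 0.324

|Γ| = (S − 1)/(S + 1) = (1.96 − 1)/(1.96 + 1) = 0.96/2.96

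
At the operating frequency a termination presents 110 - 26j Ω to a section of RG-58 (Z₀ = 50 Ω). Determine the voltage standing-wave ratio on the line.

VSWR ≈ 2.35

Γ = (Z_L − Z_0)/(Z_L + Z_0) = (60 − j26)/(160 − j26)
|Γ| = 65.4/162 = 0.403
VSWR = (1 + |Γ|)/(1 − |Γ|) = 1.4/0.597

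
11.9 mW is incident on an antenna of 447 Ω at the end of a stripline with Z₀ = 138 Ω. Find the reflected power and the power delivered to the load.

Γ = (447 − 138)/(447 + 138) = 0.528
|Γ|² = 0.279
P_refl = |Γ|²·P_inc = 3.32 mW, P_del = (1 − |Γ|²)·P_inc = 8.58 mW

P_reflected ≈ 3.32 mW; P_delivered ≈ 8.58 mW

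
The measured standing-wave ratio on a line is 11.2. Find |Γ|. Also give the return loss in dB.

|Γ| ≈ 0.836; return loss ≈ 1.56 dB

|Γ| = (S − 1)/(S + 1) = (11.2 − 1)/(11.2 + 1) = 10.2/12.2
RL = −20·log₁₀|Γ| = −20·log₁₀(0.836)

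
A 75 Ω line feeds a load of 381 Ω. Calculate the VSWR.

Γ = (381 − 75)/(381 + 75) = 0.671
VSWR = (1 + 0.671)/(1 − 0.671)

VSWR ≈ 5.08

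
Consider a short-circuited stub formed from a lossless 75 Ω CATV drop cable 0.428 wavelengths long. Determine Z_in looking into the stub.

Z_in ≈ −j36.5 Ω

βl = 2π × 0.428 = 154°
tan(βl) = -0.486
For a short-circuited stub, Z_in = jZ_0·tan(βl)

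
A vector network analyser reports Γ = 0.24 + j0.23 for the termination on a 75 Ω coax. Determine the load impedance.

Z_L = Z_0·(1 + Γ)/(1 − Γ) = 75·(1.24 + j0.23)/(0.76 − j0.23)

Z_L ≈ 106 + j54.7 Ω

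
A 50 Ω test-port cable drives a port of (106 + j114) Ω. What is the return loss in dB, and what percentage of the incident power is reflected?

RL ≈ 3.64 dB; 43.2% of incident power reflected

Γ = (56 + j114)/(156 + j114), |Γ| = 0.657
RL = −20·log₁₀(0.657) = 3.64 dB
P_refl/P_inc = |Γ|² = 0.432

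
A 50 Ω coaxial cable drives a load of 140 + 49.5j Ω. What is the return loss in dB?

RL ≈ 5.63 dB

Γ = (90 + j49.5)/(190 + j49.5), |Γ| = 0.523
RL = −20·log₁₀|Γ| = −20·log₁₀(0.523)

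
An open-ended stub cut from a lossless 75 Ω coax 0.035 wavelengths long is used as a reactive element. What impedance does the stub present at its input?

βl = 2π × 0.035 = 12.6°
tan(βl) = 0.224
For an open-ended stub, Z_in = −jZ_0·cot(βl) = −jZ_0/tan(βl)

Z_in ≈ −j336 Ω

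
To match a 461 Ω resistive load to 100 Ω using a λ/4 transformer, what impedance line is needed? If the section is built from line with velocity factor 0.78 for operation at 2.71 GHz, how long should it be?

Z_qwt = √(Z_0·R_L) = √(100 × 461) = √46100
λ = 0.78·c/f = 0.0863 m, so l = λ/4 = 0.0216 m

Z_qwt ≈ 215 Ω; length ≈ 2.16 cm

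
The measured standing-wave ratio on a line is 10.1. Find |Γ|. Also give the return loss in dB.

|Γ| = (S − 1)/(S + 1) = (10.1 − 1)/(10.1 + 1) = 9.1/11.1
RL = −20·log₁₀|Γ| = −20·log₁₀(0.82)

|Γ| ≈ 0.82; return loss ≈ 1.73 dB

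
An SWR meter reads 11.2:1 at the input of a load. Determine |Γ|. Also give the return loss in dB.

|Γ| ≈ 0.836; return loss ≈ 1.56 dB

|Γ| = (S − 1)/(S + 1) = (11.2 − 1)/(11.2 + 1) = 10.2/12.2
RL = −20·log₁₀|Γ| = −20·log₁₀(0.836)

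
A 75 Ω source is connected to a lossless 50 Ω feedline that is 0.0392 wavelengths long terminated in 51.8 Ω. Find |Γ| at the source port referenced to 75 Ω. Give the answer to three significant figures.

βl = 2π × 0.0392 = 14.1°
tan(βl) = 0.251
Z_in = Z_0·(Z_L + jZ_0·tanβl)/(Z_0 + jZ_L·tanβl) = 51.6 − j0.863 Ω
Γ_s = (Z_in − Z_s)/(Z_in + Z_s) = (-23.4 − j0.863)/(127 − j0.863), |Γ_s| = 0.185

|Γ| ≈ 0.185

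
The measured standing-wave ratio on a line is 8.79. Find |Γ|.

|Γ| = (S − 1)/(S + 1) = (8.79 − 1)/(8.79 + 1) = 7.79/9.79

|Γ| ≈ 0.796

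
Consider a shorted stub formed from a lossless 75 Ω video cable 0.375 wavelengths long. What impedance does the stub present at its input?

Z_in ≈ −j75 Ω

βl = 2π × 0.375 = 135°
tan(βl) = -1
For a shorted stub, Z_in = jZ_0·tan(βl)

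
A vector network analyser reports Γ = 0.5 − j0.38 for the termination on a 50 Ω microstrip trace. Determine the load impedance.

Z_L ≈ 76.8 − j96.3 Ω

Z_L = Z_0·(1 + Γ)/(1 − Γ) = 50·(1.5 − j0.38)/(0.5 + j0.38)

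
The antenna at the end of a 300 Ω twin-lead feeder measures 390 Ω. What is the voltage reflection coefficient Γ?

Γ = (Z_L − Z_0)/(Z_L + Z_0) = (390 − 300)/(390 + 300) = 90/690

Γ = 0.13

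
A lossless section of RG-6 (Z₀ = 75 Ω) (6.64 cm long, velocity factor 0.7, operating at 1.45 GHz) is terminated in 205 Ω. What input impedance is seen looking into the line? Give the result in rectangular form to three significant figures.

λ = v/f = 0.7·c / 1.45 GHz = 0.145 m
βl = 2π·l/λ = 2π × 0.458 = 165°
tan(βl) = tan(165°) = -0.267
Z_in = Z_0·(Z_L + jZ_0·tanβl)/(Z_0 + jZ_L·tanβl)
     = 75·(205 − j20)/(75 − j54.7)

Z_in ≈ 143 + j84.6 Ω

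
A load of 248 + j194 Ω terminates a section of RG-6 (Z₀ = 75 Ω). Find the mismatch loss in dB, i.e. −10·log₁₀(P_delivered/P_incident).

mismatch loss ≈ 2.81 dB

Γ = (173 + j194)/(323 + j194), |Γ| = 0.69
|Γ|² = 0.476, so P_del/P_inc = 1 − |Γ|² = 0.524
ML = −10·log₁₀(1 − |Γ|²)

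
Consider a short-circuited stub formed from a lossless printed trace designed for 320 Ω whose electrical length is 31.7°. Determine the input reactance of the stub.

X_in ≈ 198 Ω (inductive)

tan(βl) = 0.618
For a short-circuited stub, Z_in = jZ_0·tan(βl)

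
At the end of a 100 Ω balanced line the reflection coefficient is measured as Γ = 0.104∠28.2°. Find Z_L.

Z_L = Z_0·(1 + Γ)/(1 − Γ) = 100·(1.09 + j0.0491)/(0.908 − j0.0491)

Z_L ≈ 120 + j11.9 Ω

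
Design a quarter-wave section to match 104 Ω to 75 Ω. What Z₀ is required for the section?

Z_qwt ≈ 88.3 Ω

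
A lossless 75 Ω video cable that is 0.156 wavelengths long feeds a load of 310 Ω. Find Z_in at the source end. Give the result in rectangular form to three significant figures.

Z_in ≈ 25.6 − j46.1 Ω

βl = 2π × 0.156 = 56.2°
tan(βl) = tan(56.2°) = 1.49
Z_in = Z_0·(Z_L + jZ_0·tanβl)/(Z_0 + jZ_L·tanβl)
     = 75·(310 + j112)/(75 + j462)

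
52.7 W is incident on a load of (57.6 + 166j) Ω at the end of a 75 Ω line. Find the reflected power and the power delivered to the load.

|Γ| = |(-17.4 + j166)/(132.6 + j166)| = 0.786
|Γ|² = 0.617
P_refl = |Γ|²·P_inc = 32.5 W, P_del = (1 − |Γ|²)·P_inc = 20.2 W

P_reflected ≈ 32.5 W; P_delivered ≈ 20.2 W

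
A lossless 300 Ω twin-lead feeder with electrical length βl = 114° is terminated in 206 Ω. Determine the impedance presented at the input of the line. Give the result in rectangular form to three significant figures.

tan(βl) = tan(114°) = -2.25
Z_in = Z_0·(Z_L + jZ_0·tanβl)/(Z_0 + jZ_L·tanβl)
     = 300·(206 − j674)/(300 − j463)

Z_in ≈ 369 − j105 Ω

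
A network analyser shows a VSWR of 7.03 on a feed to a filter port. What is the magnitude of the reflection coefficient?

|Γ| ≈ 0.751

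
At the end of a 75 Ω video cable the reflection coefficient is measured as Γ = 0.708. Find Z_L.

Z_L = Z_0·(1 + Γ)/(1 − Γ) = 75·(1.71)/(0.292)

Z_L ≈ 439 Ω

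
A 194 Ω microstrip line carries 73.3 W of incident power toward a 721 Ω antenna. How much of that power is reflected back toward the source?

Γ = (721 − 194)/(721 + 194) = 0.576
|Γ|² = 0.332
P_refl = |Γ|²·P_inc = 24.3 W, P_del = (1 − |Γ|²)·P_inc = 49 W

P_reflected ≈ 24.3 W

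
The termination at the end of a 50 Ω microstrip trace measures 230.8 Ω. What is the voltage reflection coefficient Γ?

Γ = 0.644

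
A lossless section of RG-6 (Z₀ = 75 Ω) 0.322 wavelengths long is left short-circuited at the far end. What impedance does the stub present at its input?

Z_in ≈ −j154 Ω

βl = 2π × 0.322 = 116°
tan(βl) = -2.06
For a short-circuited stub, Z_in = jZ_0·tan(βl)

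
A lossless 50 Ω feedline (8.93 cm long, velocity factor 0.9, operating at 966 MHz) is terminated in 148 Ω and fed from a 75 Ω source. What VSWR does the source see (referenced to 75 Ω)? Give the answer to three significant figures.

VSWR ≈ 4.03

λ = v/f = 0.9·c / 966 MHz = 0.28 m
βl = 2π·l/λ = 2π × 0.319 = 115°
tan(βl) = -2.14
Z_in = Z_0·(Z_L + jZ_0·tanβl)/(Z_0 + jZ_L·tanβl) = 20.1 + j20.2 Ω
Γ_s = (Z_in − Z_s)/(Z_in + Z_s) = (-54.9 + j20.2)/(95.1 + j20.2), |Γ_s| = 0.602
VSWR = (1 + |Γ_s|)/(1 − |Γ_s|)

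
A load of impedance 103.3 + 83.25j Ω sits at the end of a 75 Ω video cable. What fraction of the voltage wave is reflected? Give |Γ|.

Γ = (Z_L − Z_0)/(Z_L + Z_0) = (28.3 + j83.25)/(178.3 + j83.25)
|Γ| = 87.9/197

|Γ| ≈ 0.447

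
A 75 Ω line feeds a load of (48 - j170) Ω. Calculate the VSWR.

Γ = (Z_L − Z_0)/(Z_L + Z_0) = (-27 − j170)/(123 − j170)
|Γ| = 172/210 = 0.82
VSWR = (1 + |Γ|)/(1 − |Γ|) = 1.82/0.18

VSWR ≈ 10.1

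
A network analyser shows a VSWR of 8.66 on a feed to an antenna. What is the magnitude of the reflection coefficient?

|Γ| ≈ 0.793

|Γ| = (S − 1)/(S + 1) = (8.66 − 1)/(8.66 + 1) = 7.66/9.66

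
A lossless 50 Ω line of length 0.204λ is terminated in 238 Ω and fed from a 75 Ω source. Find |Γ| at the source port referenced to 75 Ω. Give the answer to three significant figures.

|Γ| ≈ 0.744

βl = 2π × 0.204 = 73.4°
tan(βl) = 3.36
Z_in = Z_0·(Z_L + jZ_0·tanβl)/(Z_0 + jZ_L·tanβl) = 11.4 − j14.2 Ω
Γ_s = (Z_in − Z_s)/(Z_in + Z_s) = (-63.6 − j14.2)/(86.4 − j14.2), |Γ_s| = 0.744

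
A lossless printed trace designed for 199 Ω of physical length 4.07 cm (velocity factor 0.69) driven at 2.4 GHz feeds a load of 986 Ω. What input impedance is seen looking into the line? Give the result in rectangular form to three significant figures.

Z_in ≈ 571 + j469 Ω

λ = v/f = 0.69·c / 2.4 GHz = 0.0862 m
βl = 2π·l/λ = 2π × 0.472 = 170°
tan(βl) = tan(170°) = -0.179
Z_in = Z_0·(Z_L + jZ_0·tanβl)/(Z_0 + jZ_L·tanβl)
     = 199·(986 − j35.5)/(199 − j176)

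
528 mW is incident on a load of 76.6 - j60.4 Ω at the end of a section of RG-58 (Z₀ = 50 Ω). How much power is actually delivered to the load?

|Γ| = |(26.6 − j60.4)/(126.6 − j60.4)| = 0.471
|Γ|² = 0.221
P_refl = |Γ|²·P_inc = 117 mW, P_del = (1 − |Γ|²)·P_inc = 411 mW

P_delivered ≈ 411 mW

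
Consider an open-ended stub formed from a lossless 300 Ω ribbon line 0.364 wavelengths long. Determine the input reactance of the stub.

βl = 2π × 0.364 = 131°
tan(βl) = -1.15
For an open-ended stub, Z_in = −jZ_0·cot(βl) = −jZ_0/tan(βl)

X_in ≈ 261 Ω (inductive)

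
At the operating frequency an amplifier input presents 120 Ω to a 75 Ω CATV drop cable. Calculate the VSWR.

VSWR ≈ 1.6

Γ = (120 − 75)/(120 + 75) = 0.231
VSWR = (1 + 0.231)/(1 − 0.231)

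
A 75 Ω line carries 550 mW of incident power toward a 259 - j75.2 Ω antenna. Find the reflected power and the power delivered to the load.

|Γ| = |(184 − j75.2)/(334 − j75.2)| = 0.581
|Γ|² = 0.337
P_refl = |Γ|²·P_inc = 185 mW, P_del = (1 − |Γ|²)·P_inc = 365 mW

P_reflected ≈ 185 mW; P_delivered ≈ 365 mW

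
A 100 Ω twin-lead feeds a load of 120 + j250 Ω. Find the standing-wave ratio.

VSWR ≈ 7.1

Γ = (Z_L − Z_0)/(Z_L + Z_0) = (20 + j250)/(220 + j250)
|Γ| = 251/333 = 0.753
VSWR = (1 + |Γ|)/(1 − |Γ|) = 1.75/0.247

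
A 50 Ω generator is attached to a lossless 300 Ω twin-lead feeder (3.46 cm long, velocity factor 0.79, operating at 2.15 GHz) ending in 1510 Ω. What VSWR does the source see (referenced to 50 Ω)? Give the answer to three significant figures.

λ = v/f = 0.79·c / 2.15 GHz = 0.11 m
βl = 2π·l/λ = 2π × 0.314 = 113°
tan(βl) = -2.36
Z_in = Z_0·(Z_L + jZ_0·tanβl)/(Z_0 + jZ_L·tanβl) = 69.8 + j121 Ω
Γ_s = (Z_in − Z_s)/(Z_in + Z_s) = (19.8 + j121)/(120 + j121), |Γ_s| = 0.721
VSWR = (1 + |Γ_s|)/(1 − |Γ_s|)

VSWR ≈ 6.17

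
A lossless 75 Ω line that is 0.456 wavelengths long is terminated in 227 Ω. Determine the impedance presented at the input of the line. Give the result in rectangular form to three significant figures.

Z_in ≈ 141 + j99.9 Ω

βl = 2π × 0.456 = 164°
tan(βl) = tan(164°) = -0.284
Z_in = Z_0·(Z_L + jZ_0·tanβl)/(Z_0 + jZ_L·tanβl)
     = 75·(227 − j21.3)/(75 − j64.4)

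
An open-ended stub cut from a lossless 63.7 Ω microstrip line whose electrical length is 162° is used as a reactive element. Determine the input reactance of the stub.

X_in ≈ 196 Ω (inductive)

tan(βl) = -0.325
For an open-ended stub, Z_in = −jZ_0·cot(βl) = −jZ_0/tan(βl)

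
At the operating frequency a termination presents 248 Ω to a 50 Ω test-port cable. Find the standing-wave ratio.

VSWR ≈ 4.96

Γ = (248 − 50)/(248 + 50) = 0.664
VSWR = (1 + 0.664)/(1 − 0.664)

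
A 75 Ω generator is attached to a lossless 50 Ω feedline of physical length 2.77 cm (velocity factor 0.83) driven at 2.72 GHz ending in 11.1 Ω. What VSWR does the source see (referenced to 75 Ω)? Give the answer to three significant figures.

λ = v/f = 0.83·c / 2.72 GHz = 0.0915 m
βl = 2π·l/λ = 2π × 0.303 = 109°
tan(βl) = -2.92
Z_in = Z_0·(Z_L + jZ_0·tanβl)/(Z_0 + jZ_L·tanβl) = 74.3 − j97.7 Ω
Γ_s = (Z_in − Z_s)/(Z_in + Z_s) = (-0.679 − j97.7)/(149 − j97.7), |Γ_s| = 0.547
VSWR = (1 + |Γ_s|)/(1 − |Γ_s|)

VSWR ≈ 3.42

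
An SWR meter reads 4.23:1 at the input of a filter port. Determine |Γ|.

|Γ| = (S − 1)/(S + 1) = (4.23 − 1)/(4.23 + 1) = 3.23/5.23

|Γ| ≈ 0.618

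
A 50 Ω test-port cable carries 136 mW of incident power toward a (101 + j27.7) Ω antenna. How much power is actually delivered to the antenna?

|Γ| = |(51 + j27.7)/(151 + j27.7)| = 0.378
|Γ|² = 0.143
P_refl = |Γ|²·P_inc = 19.4 mW, P_del = (1 − |Γ|²)·P_inc = 117 mW

P_delivered ≈ 117 mW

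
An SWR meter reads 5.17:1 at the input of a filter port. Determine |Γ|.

|Γ| ≈ 0.676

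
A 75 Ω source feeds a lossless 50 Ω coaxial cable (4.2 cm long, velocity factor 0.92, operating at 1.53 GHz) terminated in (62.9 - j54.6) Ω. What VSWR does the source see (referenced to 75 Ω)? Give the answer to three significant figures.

λ = v/f = 0.92·c / 1.53 GHz = 0.18 m
βl = 2π·l/λ = 2π × 0.233 = 83.8°
tan(βl) = 9.23
Z_in = Z_0·(Z_L + jZ_0·tanβl)/(Z_0 + jZ_L·tanβl) = 21 + j14.7 Ω
Γ_s = (Z_in − Z_s)/(Z_in + Z_s) = (-54 + j14.7)/(96 + j14.7), |Γ_s| = 0.575
VSWR = (1 + |Γ_s|)/(1 − |Γ_s|)

VSWR ≈ 3.71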